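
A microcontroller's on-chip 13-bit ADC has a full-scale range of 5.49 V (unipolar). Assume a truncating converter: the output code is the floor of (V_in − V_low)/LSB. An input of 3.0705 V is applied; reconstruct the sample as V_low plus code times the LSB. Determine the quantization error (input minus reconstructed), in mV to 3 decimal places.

One LSB is 5.49 V / 8192 = 0.670 mV.
(V_in − V_low)/LSB = (3.0705 − 0)/0.000670166 = 4581.7005 → code 4581 (floor).
Reconstructed: 3.0700305 V.
V_in − V_rec = 0.000469482 V = 0.469 mV.

0.469 mV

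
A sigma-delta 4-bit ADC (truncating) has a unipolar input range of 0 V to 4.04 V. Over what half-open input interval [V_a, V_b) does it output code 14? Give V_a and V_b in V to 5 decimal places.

[3.53500 V, 3.78750 V)

LSB = 4.04/2^4 = 252.500 mV.
V_a = V_low + 14·LSB = 3.535 V; V_b = V_low + 15·LSB = 3.7875 V.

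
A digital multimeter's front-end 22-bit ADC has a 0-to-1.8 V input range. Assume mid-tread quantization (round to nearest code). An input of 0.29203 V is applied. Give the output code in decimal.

LSB = 1.8 V / 4194304 = 0.43 µV.
(V_in − V_low)/LSB = (0.29203 − 0) / 4.29153e-07 = 680479.221.
round(680479.221) = 680479.

code 680479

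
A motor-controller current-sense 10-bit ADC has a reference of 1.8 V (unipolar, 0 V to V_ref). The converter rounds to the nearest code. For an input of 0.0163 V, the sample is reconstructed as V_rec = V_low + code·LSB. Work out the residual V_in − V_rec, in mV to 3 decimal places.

One LSB is 1.8 V / 1024 = 1.758 mV.
Scaled input = 9.2729 LSBs, so code = 9.
Code 9 maps back to 0 + 9×0.00175781 V = 0.015820312 V.
Difference: 0.000479688 V → 0.480 mV.

0.480 mV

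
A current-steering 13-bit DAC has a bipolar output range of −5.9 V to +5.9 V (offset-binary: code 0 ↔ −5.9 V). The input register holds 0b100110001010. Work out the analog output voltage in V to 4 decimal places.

LSB = 11.8 V / 2^13 = 1.440 mV.
Code 0b100110001010 = 2442 decimal.
V_out = (−5.9) + 2442 × 0.00144043 V = -2.38247 V.

-2.3825 V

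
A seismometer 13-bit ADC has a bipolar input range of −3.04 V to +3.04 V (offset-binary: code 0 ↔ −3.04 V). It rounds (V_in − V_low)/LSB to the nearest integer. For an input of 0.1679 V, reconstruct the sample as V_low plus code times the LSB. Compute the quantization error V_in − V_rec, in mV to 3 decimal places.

0.166 mV

LSB = 6.08/2^13 = 0.742 mV.
(0.1679 − (−3.04))/0.000742188 = 4322.2232; round gives code 4322.
Reconstructed: 0.16773437 V.
V_in − V_rec = 0.000165625 V = 0.166 mV.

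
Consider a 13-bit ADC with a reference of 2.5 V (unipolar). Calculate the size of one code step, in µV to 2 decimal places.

Full-scale span = 2.5 V.
LSB = 2.5 / 2^13 = 2.5 / 8192 = 0.000305176 V = 305.18 µV.

305.18 µV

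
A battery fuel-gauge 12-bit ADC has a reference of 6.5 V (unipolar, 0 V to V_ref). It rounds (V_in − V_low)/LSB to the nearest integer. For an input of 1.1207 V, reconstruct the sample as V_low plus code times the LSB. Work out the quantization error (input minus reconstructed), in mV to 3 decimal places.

Step size: 6.5 V ÷ 2^12 = 1.587 mV.
Scaled input = 706.2134 LSBs, so code = 706.
Code 706 maps back to 0 + 706×0.00158691 V = 1.1203613 V.
Error = 1.1207 − 1.1203613 = 0.000338672 V = 0.339 mV.

0.339 mV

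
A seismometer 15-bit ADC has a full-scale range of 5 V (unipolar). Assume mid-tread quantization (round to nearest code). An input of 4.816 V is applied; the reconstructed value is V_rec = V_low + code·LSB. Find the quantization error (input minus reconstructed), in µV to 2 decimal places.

21.00 µV

One LSB is 5 V / 32768 = 152.59 µV.
(4.816 − 0)/0.000152588 = 31562.1376; round gives code 31562.
V_rec = 0 + 31562·0.000152588 = 4.815979 V.
Difference: 2.09961e-05 V → 21.00 µV.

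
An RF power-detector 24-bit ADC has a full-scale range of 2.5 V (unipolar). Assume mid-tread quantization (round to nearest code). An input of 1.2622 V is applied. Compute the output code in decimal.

code 8470481

LSB = 2.5 V / 16777216 = 0.15 µV.
(1.2622 − 0) / 1.49012e-07 = 8470480.814 LSBs.
round(8470480.814) = 8470481.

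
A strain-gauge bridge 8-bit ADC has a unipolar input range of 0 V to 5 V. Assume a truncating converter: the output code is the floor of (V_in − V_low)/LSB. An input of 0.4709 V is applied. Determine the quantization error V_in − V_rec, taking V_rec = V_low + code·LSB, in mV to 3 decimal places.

2.150 mV

One LSB is 5 V / 256 = 19.531 mV.
Scaled input = 24.1101 LSBs, so code = 24.
V_rec = 0 + 24·0.0195312 = 0.46875 V.
V_in − V_rec = 0.00215 V = 2.150 mV.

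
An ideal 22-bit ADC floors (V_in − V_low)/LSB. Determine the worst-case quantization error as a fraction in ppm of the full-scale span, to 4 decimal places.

0.2384 ppm

Truncating → worst-case error = 1 LSB = V_FS/2^22, so 1e+06/4194304 = 0.238419 ppm of full scale.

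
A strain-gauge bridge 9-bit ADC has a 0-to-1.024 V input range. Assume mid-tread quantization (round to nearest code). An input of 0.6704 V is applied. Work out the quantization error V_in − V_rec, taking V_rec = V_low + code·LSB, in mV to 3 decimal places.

0.400 mV

Step size: 1.024 V ÷ 2^9 = 2.000 mV.
(V_in − V_low)/LSB = (0.6704 − 0)/0.002 = 335.2000 → code 335 (round).
Reconstructed: 0.67 V.
Difference: 0.0004 V → 0.400 mV.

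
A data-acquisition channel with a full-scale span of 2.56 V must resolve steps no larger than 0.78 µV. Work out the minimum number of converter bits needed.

Number of steps required ≥ 2.56 V / 0.78 µV = 3282051.28.
Need 2^N ≥ 3282051.28; 2^21 = 2097152, 2^22 = 4194304.
Minimum N = 22.

22 bits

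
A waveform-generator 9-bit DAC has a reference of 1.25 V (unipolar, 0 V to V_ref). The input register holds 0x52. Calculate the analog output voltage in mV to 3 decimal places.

LSB = 1.25 V / 2^9 = 2.441 mV.
Code 0x52 = 82 decimal.
V_out = 0 + 82 × 0.00244141 V = 0.200195 V.
= 200.195 mV.

200.195 mV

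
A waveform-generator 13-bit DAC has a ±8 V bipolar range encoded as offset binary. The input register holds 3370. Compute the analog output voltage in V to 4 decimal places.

LSB = 16 V / 2^13 = 1.953 mV.
V_out = (−8) + 3370 × 0.00195312 V = -1.41797 V.

-1.4180 V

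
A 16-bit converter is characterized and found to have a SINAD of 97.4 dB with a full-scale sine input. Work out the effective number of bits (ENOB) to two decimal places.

ENOB = (SINAD − 1.76) / 6.02 = (97.4 − 1.76)/6.02 = 15.887.

15.89 bits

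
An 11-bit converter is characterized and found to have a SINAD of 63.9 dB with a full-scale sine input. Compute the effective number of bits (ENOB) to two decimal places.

ENOB = (SINAD − 1.76) / 6.02 = (63.9 − 1.76)/6.02 = 10.322.

10.32 bits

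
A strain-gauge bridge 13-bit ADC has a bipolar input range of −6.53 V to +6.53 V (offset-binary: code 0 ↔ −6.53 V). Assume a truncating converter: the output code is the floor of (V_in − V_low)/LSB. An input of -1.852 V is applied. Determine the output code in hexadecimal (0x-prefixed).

code 0xB76 (decimal 2934)

LSB = 13.06 V / 8192 = 1.594 mV.
Input sits at 2934.317 steps above V_low.
⌊·⌋(2934.317) = 2934.
In hexadecimal (0x-prefixed): 0xB76.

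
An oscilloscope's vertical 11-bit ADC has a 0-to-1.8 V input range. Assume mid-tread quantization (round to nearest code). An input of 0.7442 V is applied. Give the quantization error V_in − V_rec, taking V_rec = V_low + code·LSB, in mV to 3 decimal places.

-0.234 mV

Step size: 1.8 V ÷ 2^11 = 0.879 mV.
(V_in − V_low)/LSB = (0.7442 − 0)/0.000878906 = 846.7342 → code 847 (round).
Reconstructed: 0.74443359 V.
V_in − V_rec = -0.000233594 V = -0.234 mV.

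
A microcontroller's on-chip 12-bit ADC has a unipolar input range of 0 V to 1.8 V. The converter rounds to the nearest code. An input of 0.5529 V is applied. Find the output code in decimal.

code 1258

Full-scale span = 1.8 V; LSB = 1.8/2^12 = 439.45 µV.
Input sits at 1258.155 steps above V_low.
So the output code is 1258.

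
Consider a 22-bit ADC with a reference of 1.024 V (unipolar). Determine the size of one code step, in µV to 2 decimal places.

Full-scale span = 1.024 V.
LSB = 1.024 / 2^22 = 1.024 / 4194304 = 2.44141e-07 V = 0.24 µV.

0.24 µV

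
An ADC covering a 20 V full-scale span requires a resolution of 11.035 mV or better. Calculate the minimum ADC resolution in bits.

Number of steps required ≥ 20 V / 11.035 mV = 1812.42.
Need 2^N ≥ 1812.42; 2^10 = 1024, 2^11 = 2048.
Minimum N = 11.

11 bits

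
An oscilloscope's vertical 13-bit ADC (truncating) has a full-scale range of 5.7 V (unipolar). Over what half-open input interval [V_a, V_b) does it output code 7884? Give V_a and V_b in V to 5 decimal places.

[5.48569 V, 5.48639 V)

LSB = 5.7/2^13 = 0.696 mV.
V_a = V_low + 7884·LSB = 5.48569 V; V_b = V_low + 7885·LSB = 5.48639 V.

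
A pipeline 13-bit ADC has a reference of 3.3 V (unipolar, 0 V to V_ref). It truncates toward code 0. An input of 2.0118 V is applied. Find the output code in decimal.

code 4994

With 8192 levels over 3.3 V, one step is 402.83 µV.
(V_in − V_low)/LSB = (2.0118 − 0) / 0.000402832 = 4994.141.
So the output code is 4994.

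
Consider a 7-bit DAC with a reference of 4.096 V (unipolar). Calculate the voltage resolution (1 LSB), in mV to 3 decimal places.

32.000 mV

Full-scale span = 4.096 V.
LSB = 4.096 / 2^7 = 4.096 / 128 = 0.032 V = 32.000 mV.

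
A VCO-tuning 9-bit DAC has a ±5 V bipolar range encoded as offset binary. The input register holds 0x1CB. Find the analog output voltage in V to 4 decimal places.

3.9648 V

LSB = 10 V / 2^9 = 19.531 mV.
Code 0x1CB = 459 decimal.
V_out = (−5) + 459 × 0.0195312 V = 3.96484 V.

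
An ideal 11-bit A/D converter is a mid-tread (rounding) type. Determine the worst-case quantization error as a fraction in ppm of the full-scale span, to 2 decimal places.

244.14 ppm

Rounding → worst-case error = ½ LSB = V_FS/2^12, so 1e+06/4096 = 244.141 ppm of full scale.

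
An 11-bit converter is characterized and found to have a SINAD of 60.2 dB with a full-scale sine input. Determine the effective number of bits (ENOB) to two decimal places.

9.71 bits

ENOB = (SINAD − 1.76) / 6.02 = (60.2 − 1.76)/6.02 = 9.708.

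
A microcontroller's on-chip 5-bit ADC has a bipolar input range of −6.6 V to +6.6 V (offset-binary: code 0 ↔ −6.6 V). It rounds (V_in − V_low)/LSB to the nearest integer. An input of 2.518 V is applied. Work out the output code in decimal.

Full-scale span = 13.2 V; LSB = 13.2/2^5 = 412.500 mV.
(2.518 − (−6.6)) / 0.4125 = 22.104 LSBs.
Round → code 22.

code 22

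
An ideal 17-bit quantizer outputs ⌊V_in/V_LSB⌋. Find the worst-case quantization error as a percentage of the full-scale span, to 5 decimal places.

0.00076 %

Truncating → worst-case error = 1 LSB = V_FS/2^17, so 100/131072 = 0.000762939 % of full scale.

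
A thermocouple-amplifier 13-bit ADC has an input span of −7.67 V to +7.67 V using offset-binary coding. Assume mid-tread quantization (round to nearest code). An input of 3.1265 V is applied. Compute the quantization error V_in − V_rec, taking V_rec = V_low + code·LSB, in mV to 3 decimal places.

LSB = 15.34/2^13 = 1.873 mV.
(3.1265 − (−7.67))/0.00187256 = 5765.6407; round gives code 5766.
Reconstructed: 3.1271729 V.
Difference: -0.000672852 V → -0.673 mV.

-0.673 mV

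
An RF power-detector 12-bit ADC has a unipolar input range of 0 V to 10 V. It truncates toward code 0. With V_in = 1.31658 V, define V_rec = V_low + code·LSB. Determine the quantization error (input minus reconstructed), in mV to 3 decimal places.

0.662 mV

LSB = 10/2^12 = 2.441 mV.
(V_in − V_low)/LSB = (1.31658 − 0)/0.00244141 = 539.2712 → code 539 (floor).
Reconstructed: 1.315918 V.
Error = 1.31658 − 1.315918 = 0.000662031 V = 0.662 mV.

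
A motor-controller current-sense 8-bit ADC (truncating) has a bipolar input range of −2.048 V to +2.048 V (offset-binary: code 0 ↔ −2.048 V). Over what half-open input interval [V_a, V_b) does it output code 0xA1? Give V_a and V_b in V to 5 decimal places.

LSB = 4.096/2^8 = 16.000 mV.
Code 0xA1 = 161 decimal.
V_a = V_low + 161·LSB = 0.528 V; V_b = V_low + 162·LSB = 0.544 V.

[0.52800 V, 0.54400 V)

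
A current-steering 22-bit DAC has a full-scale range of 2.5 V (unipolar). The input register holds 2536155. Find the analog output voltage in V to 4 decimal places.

1.5117 V

LSB = 2.5 V / 2^22 = 0.60 µV.
V_out = 0 + 2536155 × 5.96046e-07 V = 1.51167 V.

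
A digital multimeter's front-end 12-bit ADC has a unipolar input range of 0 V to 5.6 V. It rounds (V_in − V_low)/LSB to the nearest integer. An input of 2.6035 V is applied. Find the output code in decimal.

code 1904

Full-scale span = 5.6 V; LSB = 5.6/2^12 = 1.367 mV.
Input sits at 1904.274 steps above V_low.
So the output code is 1904.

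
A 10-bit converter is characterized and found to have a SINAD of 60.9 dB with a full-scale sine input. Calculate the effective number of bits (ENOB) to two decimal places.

9.82 bits

ENOB = (SINAD − 1.76) / 6.02 = (60.9 − 1.76)/6.02 = 9.824.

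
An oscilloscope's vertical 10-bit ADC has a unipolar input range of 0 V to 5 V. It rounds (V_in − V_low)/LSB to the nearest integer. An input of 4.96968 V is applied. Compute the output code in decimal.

With 1024 levels over 5 V, one step is 4.883 mV.
(4.96968 − 0) / 0.00488281 = 1017.790 LSBs.
Round → code 1018.

code 1018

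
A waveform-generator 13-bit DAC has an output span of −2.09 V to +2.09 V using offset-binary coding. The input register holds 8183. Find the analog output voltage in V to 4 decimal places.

2.0854 V

LSB = 4.18 V / 2^13 = 0.510 mV.
V_out = (−2.09) + 8183 × 0.000510254 V = 2.08541 V.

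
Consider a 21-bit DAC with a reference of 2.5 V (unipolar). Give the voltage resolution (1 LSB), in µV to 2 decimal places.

Full-scale span = 2.5 V.
LSB = 2.5 / 2^21 = 2.5 / 2097152 = 1.19209e-06 V = 1.19 µV.

1.19 µV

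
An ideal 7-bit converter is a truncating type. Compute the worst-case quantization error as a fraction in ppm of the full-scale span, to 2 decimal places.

7812.50 ppm

Truncating → worst-case error = 1 LSB = V_FS/2^7, so 1e+06/128 = 7812.5 ppm of full scale.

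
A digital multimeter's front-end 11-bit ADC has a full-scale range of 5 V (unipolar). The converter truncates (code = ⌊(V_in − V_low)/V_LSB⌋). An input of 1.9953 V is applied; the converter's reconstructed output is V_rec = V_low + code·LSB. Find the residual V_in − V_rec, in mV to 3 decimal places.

LSB = 5/2^11 = 2.441 mV.
(V_in − V_low)/LSB = (1.9953 − 0)/0.00244141 = 817.2749 → code 817 (floor).
V_rec = 0 + 817·0.00244141 = 1.9946289 V.
V_in − V_rec = 0.000671094 V = 0.671 mV.

0.671 mV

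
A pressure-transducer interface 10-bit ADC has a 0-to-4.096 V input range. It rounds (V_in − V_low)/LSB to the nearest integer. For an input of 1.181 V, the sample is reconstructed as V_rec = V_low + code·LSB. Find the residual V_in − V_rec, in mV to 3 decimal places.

LSB = 4.096/2^10 = 4.000 mV.
Scaled input = 295.2500 LSBs, so code = 295.
V_rec = 0 + 295·0.004 = 1.18 V.
V_in − V_rec = 0.001 V = 1.000 mV.

1.000 mV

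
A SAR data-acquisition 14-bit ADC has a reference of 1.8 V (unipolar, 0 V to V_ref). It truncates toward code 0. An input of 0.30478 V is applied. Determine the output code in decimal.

With 16384 levels over 1.8 V, one step is 109.86 µV.
(0.30478 − 0) / 0.000109863 = 2774.175 LSBs.
So the output code is 2774.

code 2774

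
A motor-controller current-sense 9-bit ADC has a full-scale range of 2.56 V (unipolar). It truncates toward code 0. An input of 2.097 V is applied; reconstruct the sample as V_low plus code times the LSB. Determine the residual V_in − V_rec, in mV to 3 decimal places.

LSB = 2.56/2^9 = 5.000 mV.
Scaled input = 419.4000 LSBs, so code = 419.
Reconstructed: 2.095 V.
Error = 2.097 − 2.095 = 0.002 V = 2.000 mV.

2.000 mV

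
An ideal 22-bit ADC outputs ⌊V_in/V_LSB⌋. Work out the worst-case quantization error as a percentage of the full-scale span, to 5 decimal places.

Truncating → worst-case error = 1 LSB = V_FS/2^22, so 100/4194304 = 2.38419e-05 % of full scale.

0.00002 %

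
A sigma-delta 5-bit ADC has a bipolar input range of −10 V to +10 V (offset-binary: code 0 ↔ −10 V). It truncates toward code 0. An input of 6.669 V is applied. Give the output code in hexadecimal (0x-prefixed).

Full-scale span = 20 V; LSB = 20/2^5 = 0.6250 V.
Input sits at 26.670 steps above V_low.
Floor → code 26.
In hexadecimal (0x-prefixed): 0x1A.

code 0x1A (decimal 26)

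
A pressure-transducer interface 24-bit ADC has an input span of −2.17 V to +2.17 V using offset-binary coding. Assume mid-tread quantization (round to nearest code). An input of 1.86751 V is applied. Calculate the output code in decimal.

Full-scale span = 4.34 V; LSB = 4.34/2^24 = 0.26 µV.
Input sits at 15607874.971 steps above V_low.
Round → code 15607875.

code 15607875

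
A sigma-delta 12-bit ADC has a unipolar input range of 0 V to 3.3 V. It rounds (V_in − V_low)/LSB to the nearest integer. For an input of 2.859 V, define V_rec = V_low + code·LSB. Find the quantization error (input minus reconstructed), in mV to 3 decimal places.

-0.302 mV

One LSB is 3.3 V / 4096 = 0.806 mV.
Scaled input = 3548.6255 LSBs, so code = 3549.
Code 3549 maps back to 0 + 3549×0.000805664 V = 2.8593018 V.
V_in − V_rec = -0.000301758 V = -0.302 mV.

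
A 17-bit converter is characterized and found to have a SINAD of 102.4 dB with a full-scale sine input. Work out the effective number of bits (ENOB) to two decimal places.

ENOB = (SINAD − 1.76) / 6.02 = (102.4 − 1.76)/6.02 = 16.718.

16.72 bits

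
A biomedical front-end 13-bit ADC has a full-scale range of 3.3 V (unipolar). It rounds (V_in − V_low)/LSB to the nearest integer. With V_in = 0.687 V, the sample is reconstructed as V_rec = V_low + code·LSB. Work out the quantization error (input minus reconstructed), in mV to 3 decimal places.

0.171 mV

LSB = 3.3/2^13 = 402.83 µV.
(V_in − V_low)/LSB = (0.687 − 0)/0.000402832 = 1705.4255 → code 1705 (round).
Code 1705 maps back to 0 + 1705×0.000402832 V = 0.68682861 V.
Error = 0.687 − 0.68682861 = 0.000171387 V = 0.171 mV.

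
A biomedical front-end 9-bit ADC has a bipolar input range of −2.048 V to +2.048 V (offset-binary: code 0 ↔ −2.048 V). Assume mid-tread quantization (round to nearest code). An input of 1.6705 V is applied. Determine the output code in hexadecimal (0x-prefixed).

code 0x1D1 (decimal 465)

Full-scale span = 4.096 V; LSB = 4.096/2^9 = 8.000 mV.
(1.6705 − (−2.048)) / 0.008 = 464.812 LSBs.
So the output code is 465.
In hexadecimal (0x-prefixed): 0x1D1.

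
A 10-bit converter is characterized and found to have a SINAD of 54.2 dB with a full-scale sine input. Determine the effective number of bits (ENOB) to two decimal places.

8.71 bits

ENOB = (SINAD − 1.76) / 6.02 = (54.2 − 1.76)/6.02 = 8.711.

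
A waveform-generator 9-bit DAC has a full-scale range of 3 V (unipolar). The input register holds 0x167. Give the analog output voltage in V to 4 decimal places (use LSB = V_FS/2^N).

2.1035 V

LSB = 3 V / 2^9 = 5.859 mV.
Code 0x167 = 359 decimal.
V_out = 0 + 359 × 0.00585938 V = 2.10352 V.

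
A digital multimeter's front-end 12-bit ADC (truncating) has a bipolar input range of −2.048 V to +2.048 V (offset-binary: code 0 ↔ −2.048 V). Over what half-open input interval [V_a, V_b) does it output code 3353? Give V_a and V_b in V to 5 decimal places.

LSB = 4.096/2^12 = 1.000 mV.
V_a = V_low + 3353·LSB = 1.305 V; V_b = V_low + 3354·LSB = 1.306 V.

[1.30500 V, 1.30600 V)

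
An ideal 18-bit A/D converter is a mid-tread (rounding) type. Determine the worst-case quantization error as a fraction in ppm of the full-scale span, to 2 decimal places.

1.91 ppm

Rounding → worst-case error = ½ LSB = V_FS/2^19, so 1e+06/524288 = 1.90735 ppm of full scale.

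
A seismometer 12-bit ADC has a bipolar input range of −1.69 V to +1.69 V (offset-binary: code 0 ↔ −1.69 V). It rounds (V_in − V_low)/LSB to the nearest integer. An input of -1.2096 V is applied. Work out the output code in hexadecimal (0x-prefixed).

LSB = 3.38 V / 4096 = 0.825 mV.
Input sits at 582.165 steps above V_low.
So the output code is 582.
In hexadecimal (0x-prefixed): 0x246.

code 0x246 (decimal 582)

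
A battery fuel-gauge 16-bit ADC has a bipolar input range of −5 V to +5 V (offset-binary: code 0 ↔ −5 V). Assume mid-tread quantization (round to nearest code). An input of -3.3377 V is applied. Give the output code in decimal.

With 65536 levels over 10 V, one step is 152.59 µV.
Input sits at 10894.049 steps above V_low.
Round → code 10894.

code 10894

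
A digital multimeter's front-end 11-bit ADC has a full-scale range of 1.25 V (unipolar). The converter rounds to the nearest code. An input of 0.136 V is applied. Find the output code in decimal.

code 223

Full-scale span = 1.25 V; LSB = 1.25/2^11 = 0.610 mV.
(V_in − V_low)/LSB = (0.136 − 0) / 0.000610352 = 222.822.
So the output code is 223.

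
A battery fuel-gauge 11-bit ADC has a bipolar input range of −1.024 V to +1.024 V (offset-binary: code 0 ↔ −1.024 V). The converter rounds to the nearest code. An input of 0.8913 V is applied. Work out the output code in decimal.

code 1915

With 2048 levels over 2.048 V, one step is 1.000 mV.
(0.8913 − (−1.024)) / 0.001 = 1915.300 LSBs.
So the output code is 1915.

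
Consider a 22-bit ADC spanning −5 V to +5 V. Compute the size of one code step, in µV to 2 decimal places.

2.38 µV

Full-scale span = 10 V.
LSB = 10 / 2^22 = 10 / 4194304 = 2.38419e-06 V = 2.38 µV.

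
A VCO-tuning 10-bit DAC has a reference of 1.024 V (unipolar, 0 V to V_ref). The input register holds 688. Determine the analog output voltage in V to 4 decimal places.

LSB = 1.024 V / 2^10 = 1.000 mV.
V_out = 0 + 688 × 0.001 V = 0.688 V.

0.6880 V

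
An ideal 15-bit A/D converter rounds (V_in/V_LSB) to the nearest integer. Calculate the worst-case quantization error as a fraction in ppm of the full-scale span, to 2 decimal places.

15.26 ppm

Rounding → worst-case error = ½ LSB = V_FS/2^16, so 1e+06/65536 = 15.2588 ppm of full scale.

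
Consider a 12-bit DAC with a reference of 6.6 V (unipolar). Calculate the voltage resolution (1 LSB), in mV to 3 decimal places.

Full-scale span = 6.6 V.
LSB = 6.6 / 2^12 = 6.6 / 4096 = 0.00161133 V = 1.611 mV.

1.611 mV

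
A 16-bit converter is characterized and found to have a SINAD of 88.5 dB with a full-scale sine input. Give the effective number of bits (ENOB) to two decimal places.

ENOB = (SINAD − 1.76) / 6.02 = (88.5 − 1.76)/6.02 = 14.409.

14.41 bits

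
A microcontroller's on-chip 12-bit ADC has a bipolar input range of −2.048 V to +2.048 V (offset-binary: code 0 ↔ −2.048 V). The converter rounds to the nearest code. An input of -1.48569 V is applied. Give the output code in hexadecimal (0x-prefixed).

Full-scale span = 4.096 V; LSB = 4.096/2^12 = 1.000 mV.
(-1.48569 − (−2.048)) / 0.001 = 562.310 LSBs.
round(562.310) = 562.
In hexadecimal (0x-prefixed): 0x232.

code 0x232 (decimal 562)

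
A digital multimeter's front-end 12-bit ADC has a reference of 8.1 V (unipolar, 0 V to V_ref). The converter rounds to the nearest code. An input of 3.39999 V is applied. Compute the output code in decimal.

code 1719

LSB = 8.1 V / 4096 = 1.978 mV.
Input sits at 1719.304 steps above V_low.
So the output code is 1719.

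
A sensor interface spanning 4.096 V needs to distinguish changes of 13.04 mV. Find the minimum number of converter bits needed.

9 bits

Number of steps required ≥ 4.096 V / 13.04 mV = 314.11.
Need 2^N ≥ 314.11; 2^8 = 256, 2^9 = 512.
Minimum N = 9.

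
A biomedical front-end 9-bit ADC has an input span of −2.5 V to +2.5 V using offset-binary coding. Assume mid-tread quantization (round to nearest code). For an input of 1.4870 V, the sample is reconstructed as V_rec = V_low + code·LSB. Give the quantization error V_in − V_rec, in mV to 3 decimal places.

LSB = 5/2^9 = 9.766 mV.
Scaled input = 408.2688 LSBs, so code = 408.
Code 408 maps back to (−2.5) + 408×0.00976562 V = 1.484375 V.
Error = 1.4870 − 1.484375 = 0.002625 V = 2.625 mV.

2.625 mV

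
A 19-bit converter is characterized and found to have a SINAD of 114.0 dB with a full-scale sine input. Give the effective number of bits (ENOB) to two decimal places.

18.64 bits

ENOB = (SINAD − 1.76) / 6.02 = (114.0 − 1.76)/6.02 = 18.645.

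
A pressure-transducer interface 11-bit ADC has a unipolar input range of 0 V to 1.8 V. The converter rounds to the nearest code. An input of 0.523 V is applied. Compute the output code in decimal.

code 595

LSB = 1.8 V / 2048 = 0.879 mV.
(V_in − V_low)/LSB = (0.523 − 0) / 0.000878906 = 595.058.
So the output code is 595.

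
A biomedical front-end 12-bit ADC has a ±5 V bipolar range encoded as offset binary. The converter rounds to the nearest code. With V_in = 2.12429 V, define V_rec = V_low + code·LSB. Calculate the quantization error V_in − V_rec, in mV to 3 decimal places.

0.267 mV

Step size: 10 V ÷ 2^12 = 2.441 mV.
Scaled input = 2918.1092 LSBs, so code = 2918.
Reconstructed: 2.1240234 V.
Difference: 0.000266562 V → 0.267 mV.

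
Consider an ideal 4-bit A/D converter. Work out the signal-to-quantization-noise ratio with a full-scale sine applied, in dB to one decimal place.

25.8 dB

SNR ≈ 6.02·N + 1.76 dB = 6.02·4 + 1.76 = 25.84 dB.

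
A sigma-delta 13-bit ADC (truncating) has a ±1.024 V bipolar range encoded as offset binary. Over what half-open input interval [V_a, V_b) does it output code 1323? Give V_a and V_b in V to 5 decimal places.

LSB = 2.048/2^13 = 250.00 µV.
V_a = V_low + 1323·LSB = -0.69325 V; V_b = V_low + 1324·LSB = -0.693 V.

[-0.69325 V, -0.69300 V)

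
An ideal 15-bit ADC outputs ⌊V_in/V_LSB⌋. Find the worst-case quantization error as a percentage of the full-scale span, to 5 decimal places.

0.00305 %

Truncating → worst-case error = 1 LSB = V_FS/2^15, so 100/32768 = 0.00305176 % of full scale.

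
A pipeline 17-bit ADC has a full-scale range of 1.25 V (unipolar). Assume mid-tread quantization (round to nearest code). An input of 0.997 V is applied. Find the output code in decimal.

Full-scale span = 1.25 V; LSB = 1.25/2^17 = 9.54 µV.
(V_in − V_low)/LSB = (0.997 − 0) / 9.53674e-06 = 104543.027.
round(104543.027) = 104543.

code 104543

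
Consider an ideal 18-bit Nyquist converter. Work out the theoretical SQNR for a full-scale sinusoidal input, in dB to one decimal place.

SNR ≈ 6.02·N + 1.76 dB = 6.02·18 + 1.76 = 110.12 dB.

110.1 dB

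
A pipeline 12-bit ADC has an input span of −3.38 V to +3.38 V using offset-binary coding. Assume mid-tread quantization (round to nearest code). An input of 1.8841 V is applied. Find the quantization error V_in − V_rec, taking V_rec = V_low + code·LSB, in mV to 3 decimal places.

-0.646 mV

LSB = 6.76/2^12 = 1.650 mV.
(1.8841 − (−3.38))/0.00165039 = 3189.6085; round gives code 3190.
Code 3190 maps back to (−3.38) + 3190×0.00165039 V = 1.8847461 V.
Difference: -0.000646094 V → -0.646 mV.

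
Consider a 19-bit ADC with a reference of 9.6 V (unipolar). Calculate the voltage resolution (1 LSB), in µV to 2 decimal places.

18.31 µV

Full-scale span = 9.6 V.
LSB = 9.6 / 2^19 = 9.6 / 524288 = 1.83105e-05 V = 18.31 µV.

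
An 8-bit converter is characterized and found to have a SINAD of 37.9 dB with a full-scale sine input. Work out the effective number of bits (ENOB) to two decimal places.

6.00 bits

ENOB = (SINAD − 1.76) / 6.02 = (37.9 − 1.76)/6.02 = 6.003.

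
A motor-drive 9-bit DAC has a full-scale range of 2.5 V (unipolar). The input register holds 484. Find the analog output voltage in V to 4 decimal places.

2.3633 V

LSB = 2.5 V / 2^9 = 4.883 mV.
V_out = 0 + 484 × 0.00488281 V = 2.36328 V.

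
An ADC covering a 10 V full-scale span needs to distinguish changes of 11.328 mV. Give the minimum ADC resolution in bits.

10 bits

Number of steps required ≥ 10 V / 11.328 mV = 882.77.
Need 2^N ≥ 882.77; 2^9 = 512, 2^10 = 1024.
Minimum N = 10.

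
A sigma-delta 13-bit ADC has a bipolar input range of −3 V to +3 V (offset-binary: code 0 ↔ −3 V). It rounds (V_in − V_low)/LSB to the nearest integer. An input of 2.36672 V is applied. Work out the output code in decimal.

With 8192 levels over 6 V, one step is 0.732 mV.
Input sits at 7327.362 steps above V_low.
So the output code is 7327.

code 7327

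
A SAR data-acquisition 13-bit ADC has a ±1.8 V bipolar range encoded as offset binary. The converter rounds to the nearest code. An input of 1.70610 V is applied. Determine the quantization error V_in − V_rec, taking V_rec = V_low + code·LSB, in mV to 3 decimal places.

0.143 mV

LSB = 3.6/2^13 = 439.45 µV.
(1.70610 − (−1.8))/0.000439453 = 7978.3253; round gives code 7978.
Reconstructed: 1.705957 V.
Error = 1.70610 − 1.705957 = 0.000142969 V = 0.143 mV.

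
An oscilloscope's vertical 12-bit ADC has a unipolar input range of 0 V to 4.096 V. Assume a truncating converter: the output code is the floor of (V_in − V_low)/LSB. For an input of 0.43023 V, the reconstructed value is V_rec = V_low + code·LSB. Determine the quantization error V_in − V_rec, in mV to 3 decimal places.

0.230 mV

Step size: 4.096 V ÷ 2^12 = 1.000 mV.
(0.43023 − 0)/0.001 = 430.2300; ⌊·⌋ gives code 430.
Reconstructed: 0.43 V.
V_in − V_rec = 0.00023 V = 0.230 mV.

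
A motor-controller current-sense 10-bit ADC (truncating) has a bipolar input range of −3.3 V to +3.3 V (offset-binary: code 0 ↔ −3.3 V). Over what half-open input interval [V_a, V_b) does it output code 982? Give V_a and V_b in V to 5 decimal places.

LSB = 6.6/2^10 = 6.445 mV.
V_a = V_low + 982·LSB = 3.0293 V; V_b = V_low + 983·LSB = 3.03574 V.

[3.02930 V, 3.03574 V)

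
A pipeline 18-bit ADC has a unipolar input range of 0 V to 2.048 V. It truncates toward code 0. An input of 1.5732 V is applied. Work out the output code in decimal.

Full-scale span = 2.048 V; LSB = 2.048/2^18 = 7.81 µV.
Input sits at 201369.600 steps above V_low.
So the output code is 201369.

code 201369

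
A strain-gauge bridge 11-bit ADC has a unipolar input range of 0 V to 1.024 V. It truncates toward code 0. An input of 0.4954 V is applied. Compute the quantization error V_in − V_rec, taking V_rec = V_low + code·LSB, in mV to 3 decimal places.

Step size: 1.024 V ÷ 2^11 = 0.500 mV.
Scaled input = 990.8000 LSBs, so code = 990.
Reconstructed: 0.495 V.
V_in − V_rec = 0.0004 V = 0.400 mV.

0.400 mV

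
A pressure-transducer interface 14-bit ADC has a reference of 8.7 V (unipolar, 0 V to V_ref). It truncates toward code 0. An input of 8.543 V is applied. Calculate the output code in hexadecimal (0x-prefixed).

code 0x3ED8 (decimal 16088)

With 16384 levels over 8.7 V, one step is 0.531 mV.
(8.543 − 0) / 0.000531006 = 16088.335 LSBs.
So the output code is 16088.
In hexadecimal (0x-prefixed): 0x3ED8.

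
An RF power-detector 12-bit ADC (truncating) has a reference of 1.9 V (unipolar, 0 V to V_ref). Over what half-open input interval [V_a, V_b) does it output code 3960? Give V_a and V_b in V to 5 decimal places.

LSB = 1.9/2^12 = 463.87 µV.
V_a = V_low + 3960·LSB = 1.83691 V; V_b = V_low + 3961·LSB = 1.83738 V.

[1.83691 V, 1.83738 V)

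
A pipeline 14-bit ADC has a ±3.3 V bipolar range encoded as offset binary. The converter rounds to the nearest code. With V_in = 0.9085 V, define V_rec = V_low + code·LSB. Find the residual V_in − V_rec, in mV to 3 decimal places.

Step size: 6.6 V ÷ 2^14 = 402.83 µV.
Scaled input = 10447.2824 LSBs, so code = 10447.
Reconstructed: 0.90838623 V.
Difference: 0.00011377 V → 0.114 mV.

0.114 mV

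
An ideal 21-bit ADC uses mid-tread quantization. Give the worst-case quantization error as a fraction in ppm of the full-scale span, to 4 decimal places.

0.2384 ppm

Rounding → worst-case error = ½ LSB = V_FS/2^22, so 1e+06/4194304 = 0.238419 ppm of full scale.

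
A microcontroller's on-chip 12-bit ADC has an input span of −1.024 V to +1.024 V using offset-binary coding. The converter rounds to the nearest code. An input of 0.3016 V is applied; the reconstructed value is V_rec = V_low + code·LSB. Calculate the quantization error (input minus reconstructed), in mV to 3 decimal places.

LSB = 2.048/2^12 = 0.500 mV.
(V_in − V_low)/LSB = (0.3016 − (−1.024))/0.0005 = 2651.2000 → code 2651 (round).
V_rec = (−1.024) + 2651·0.0005 = 0.3015 V.
Difference: 0.0001 V → 0.100 mV.

0.100 mV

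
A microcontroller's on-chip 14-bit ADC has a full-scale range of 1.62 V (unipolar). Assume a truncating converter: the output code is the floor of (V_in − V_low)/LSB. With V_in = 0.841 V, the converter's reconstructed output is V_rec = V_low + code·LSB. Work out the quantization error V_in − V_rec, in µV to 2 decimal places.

51.51 µV

One LSB is 1.62 V / 16384 = 98.88 µV.
(0.841 − 0)/9.8877e-05 = 8505.5210; ⌊·⌋ gives code 8505.
Code 8505 maps back to 0 + 8505×9.8877e-05 V = 0.84094849 V.
Difference: 5.15137e-05 V → 51.51 µV.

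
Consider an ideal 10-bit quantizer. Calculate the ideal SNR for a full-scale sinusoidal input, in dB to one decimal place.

SNR ≈ 6.02·N + 1.76 dB = 6.02·10 + 1.76 = 61.96 dB.

62.0 dB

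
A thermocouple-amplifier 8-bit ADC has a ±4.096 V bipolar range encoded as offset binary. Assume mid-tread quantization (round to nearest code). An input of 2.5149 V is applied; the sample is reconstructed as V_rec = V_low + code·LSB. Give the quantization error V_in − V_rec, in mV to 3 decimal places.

-13.100 mV

LSB = 8.192/2^8 = 32.000 mV.
Scaled input = 206.5906 LSBs, so code = 207.
Code 207 maps back to (−4.096) + 207×0.032 V = 2.528 V.
Error = 2.5149 − 2.528 = -0.0131 V = -13.100 mV.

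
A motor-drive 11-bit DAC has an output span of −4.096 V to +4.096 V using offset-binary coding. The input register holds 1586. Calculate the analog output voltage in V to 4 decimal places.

2.2480 V

LSB = 8.192 V / 2^11 = 4.000 mV.
V_out = (−4.096) + 1586 × 0.004 V = 2.248 V.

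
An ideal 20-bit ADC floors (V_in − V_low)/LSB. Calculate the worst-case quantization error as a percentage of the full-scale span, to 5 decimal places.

0.00010 %

Truncating → worst-case error = 1 LSB = V_FS/2^20, so 100/1048576 = 9.53674e-05 % of full scale.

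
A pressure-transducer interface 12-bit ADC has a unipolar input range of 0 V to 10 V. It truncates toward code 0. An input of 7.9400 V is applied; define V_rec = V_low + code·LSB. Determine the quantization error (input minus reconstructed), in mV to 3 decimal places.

0.547 mV

Step size: 10 V ÷ 2^12 = 2.441 mV.
(7.9400 − 0)/0.00244141 = 3252.2240; ⌊·⌋ gives code 3252.
Code 3252 maps back to 0 + 3252×0.00244141 V = 7.9394531 V.
Difference: 0.000546875 V → 0.547 mV.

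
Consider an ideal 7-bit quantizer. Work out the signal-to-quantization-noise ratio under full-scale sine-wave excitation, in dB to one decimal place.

SNR ≈ 6.02·N + 1.76 dB = 6.02·7 + 1.76 = 43.90 dB.

43.9 dB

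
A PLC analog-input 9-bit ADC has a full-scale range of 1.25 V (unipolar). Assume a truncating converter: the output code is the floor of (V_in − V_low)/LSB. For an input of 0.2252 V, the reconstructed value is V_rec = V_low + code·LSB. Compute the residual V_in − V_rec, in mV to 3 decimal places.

0.591 mV

One LSB is 1.25 V / 512 = 2.441 mV.
Scaled input = 92.2419 LSBs, so code = 92.
Code 92 maps back to 0 + 92×0.00244141 V = 0.22460938 V.
V_in − V_rec = 0.000590625 V = 0.591 mV.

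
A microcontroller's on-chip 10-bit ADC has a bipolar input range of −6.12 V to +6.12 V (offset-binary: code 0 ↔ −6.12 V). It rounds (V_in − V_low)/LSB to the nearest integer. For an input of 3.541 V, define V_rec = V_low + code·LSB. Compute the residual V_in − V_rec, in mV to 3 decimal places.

2.875 mV

One LSB is 12.24 V / 1024 = 11.953 mV.
Scaled input = 808.2405 LSBs, so code = 808.
Code 808 maps back to (−6.12) + 808×0.0119531 V = 3.538125 V.
Difference: 0.002875 V → 2.875 mV.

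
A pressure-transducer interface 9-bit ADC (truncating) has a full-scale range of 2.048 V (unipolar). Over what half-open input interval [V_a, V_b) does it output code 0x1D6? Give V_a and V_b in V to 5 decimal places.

LSB = 2.048/2^9 = 4.000 mV.
Code 0x1D6 = 470 decimal.
V_a = V_low + 470·LSB = 1.88 V; V_b = V_low + 471·LSB = 1.884 V.

[1.88000 V, 1.88400 V)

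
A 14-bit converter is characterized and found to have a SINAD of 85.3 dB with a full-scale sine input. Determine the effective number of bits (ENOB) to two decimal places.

ENOB = (SINAD − 1.76) / 6.02 = (85.3 − 1.76)/6.02 = 13.877.

13.88 bits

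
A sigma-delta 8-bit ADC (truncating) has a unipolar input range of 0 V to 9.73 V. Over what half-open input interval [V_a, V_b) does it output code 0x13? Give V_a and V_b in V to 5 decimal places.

[0.72215 V, 0.76016 V)

LSB = 9.73/2^8 = 38.008 mV.
Code 0x13 = 19 decimal.
V_a = V_low + 19·LSB = 0.722148 V; V_b = V_low + 20·LSB = 0.760156 V.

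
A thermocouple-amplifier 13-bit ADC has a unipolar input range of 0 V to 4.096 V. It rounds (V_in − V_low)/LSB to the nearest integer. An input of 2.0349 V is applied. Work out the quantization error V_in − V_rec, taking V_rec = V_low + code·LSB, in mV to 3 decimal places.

LSB = 4.096/2^13 = 0.500 mV.
Scaled input = 4069.8000 LSBs, so code = 4070.
Code 4070 maps back to 0 + 4070×0.0005 V = 2.035 V.
Error = 2.0349 − 2.035 = -0.0001 V = -0.100 mV.

-0.100 mV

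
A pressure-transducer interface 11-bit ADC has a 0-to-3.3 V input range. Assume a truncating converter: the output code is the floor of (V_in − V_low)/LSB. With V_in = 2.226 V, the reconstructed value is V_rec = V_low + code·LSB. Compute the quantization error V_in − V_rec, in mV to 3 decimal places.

Step size: 3.3 V ÷ 2^11 = 1.611 mV.
(V_in − V_low)/LSB = (2.226 − 0)/0.00161133 = 1381.4691 → code 1381 (floor).
V_rec = 0 + 1381·0.00161133 = 2.2252441 V.
V_in − V_rec = 0.000755859 V = 0.756 mV.

0.756 mV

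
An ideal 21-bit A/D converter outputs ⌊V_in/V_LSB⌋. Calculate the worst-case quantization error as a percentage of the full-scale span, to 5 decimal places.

0.00005 %

Truncating → worst-case error = 1 LSB = V_FS/2^21, so 100/2097152 = 4.76837e-05 % of full scale.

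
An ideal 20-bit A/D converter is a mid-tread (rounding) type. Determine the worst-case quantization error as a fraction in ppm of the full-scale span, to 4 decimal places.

Rounding → worst-case error = ½ LSB = V_FS/2^21, so 1e+06/2097152 = 0.476837 ppm of full scale.

0.4768 ppm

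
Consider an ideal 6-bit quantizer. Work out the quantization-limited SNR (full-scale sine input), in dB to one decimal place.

SNR ≈ 6.02·N + 1.76 dB = 6.02·6 + 1.76 = 37.88 dB.

37.9 dB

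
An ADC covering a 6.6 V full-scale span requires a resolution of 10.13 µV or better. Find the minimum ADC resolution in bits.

Number of steps required ≥ 6.6 V / 10.13 µV = 651530.11.
Need 2^N ≥ 651530.11; 2^19 = 524288, 2^20 = 1048576.
Minimum N = 20.

20 bits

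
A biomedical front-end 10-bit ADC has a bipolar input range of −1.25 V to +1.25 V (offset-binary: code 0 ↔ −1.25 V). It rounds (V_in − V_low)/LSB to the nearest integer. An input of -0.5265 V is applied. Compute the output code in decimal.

code 296

With 1024 levels over 2.5 V, one step is 2.441 mV.
Input sits at 296.346 steps above V_low.
round(296.346) = 296.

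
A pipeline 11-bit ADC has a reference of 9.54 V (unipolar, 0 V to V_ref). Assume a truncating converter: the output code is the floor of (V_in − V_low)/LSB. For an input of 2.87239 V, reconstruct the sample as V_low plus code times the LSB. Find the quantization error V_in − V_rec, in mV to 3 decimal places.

LSB = 9.54/2^11 = 4.658 mV.
(2.87239 − 0)/0.0046582 = 616.6305; ⌊·⌋ gives code 616.
V_rec = 0 + 616·0.0046582 = 2.8694531 V.
Difference: 0.00293687 V → 2.937 mV.

2.937 mV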